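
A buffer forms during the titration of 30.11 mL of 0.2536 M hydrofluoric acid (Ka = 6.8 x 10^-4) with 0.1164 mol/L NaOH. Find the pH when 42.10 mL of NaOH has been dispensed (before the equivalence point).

Initial n(HF) = 0.2536 x 0.03011 = 0.007636 mol.
n(NaOH) added = 0.1164 x 0.04210 = 0.004900 mol, converting that many moles of HF to F-.
Remaining n(HF) = 0.002735 mol; n(F-) = 0.004900 mol.
By Henderson-Hasselbalch, pH = pKa + log([A^-]/[HA]) = 3.17 + log(0.004900/0.002735) = 3.17 + (+0.25) = 3.42.

3.42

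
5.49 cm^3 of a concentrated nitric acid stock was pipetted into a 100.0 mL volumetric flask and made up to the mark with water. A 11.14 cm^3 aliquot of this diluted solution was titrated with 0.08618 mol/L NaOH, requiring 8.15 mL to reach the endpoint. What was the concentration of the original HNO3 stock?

1.15 M

n(NaOH) = 0.08618 x 0.008150 = 0.0007024 mol.
n(HNO3) in the aliquot = 0.0007024 mol.
[diluted HNO3] = 0.0007024 / 0.01114 = 0.06305 M.
Dilution factor = 100.0/5.490 = 18.21, so [stock] = 0.06305 x 18.21 = 1.15 M.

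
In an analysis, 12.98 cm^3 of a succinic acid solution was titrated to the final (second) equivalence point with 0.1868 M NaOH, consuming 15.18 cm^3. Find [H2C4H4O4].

0.109 M

n(NaOH) = 0.1868 x 0.01518 = 0.002836 mol.
At the final (second) equivalence point, 2 mol OH^- react per mol H2C4H4O4, so n(H2C4H4O4) = 0.002836 / 2 = 0.001418 mol.
[H2C4H4O4] = 0.001418 / 0.01298 L = 0.109 M.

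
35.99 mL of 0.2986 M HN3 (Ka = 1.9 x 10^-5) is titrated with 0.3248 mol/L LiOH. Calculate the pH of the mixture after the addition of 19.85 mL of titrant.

4.90

Initial n(HN3) = 0.2986 x 0.03599 = 0.01075 mol.
n(LiOH) added = 0.3248 x 0.01985 = 0.006447 mol, converting that many moles of HN3 to N3-.
Remaining n(HN3) = 0.004299 mol; n(N3-) = 0.006447 mol.
By Henderson-Hasselbalch, pH = pKa + log([A^-]/[HA]) = 4.72 + log(0.006447/0.004299) = 4.72 + (+0.18) = 4.90.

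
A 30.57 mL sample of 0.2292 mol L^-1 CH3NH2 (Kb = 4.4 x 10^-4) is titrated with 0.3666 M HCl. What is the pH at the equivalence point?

5.75

n(CH3NH2) = 0.2292 x 0.03057 = 0.007007 mol; V(HCl) at equivalence = 0.007007/0.3666 = 0.01911 L.
At equivalence the base is fully converted to CH3NH3+; total volume = 0.04968 L, so [CH3NH3+] = 0.007007/0.04968 = 0.1410 M.
Ka(CH3NH3+) = Kw/Kb = 1.0e-14 / 4.4 x 10^-4 = 2.27e-11.
[H^+] = sqrt(Ka x [CH3NH3+]) = sqrt(2.27e-11 x 0.1410) = 1.79e-6 M.
pH = -log(1.79e-6) = 5.75.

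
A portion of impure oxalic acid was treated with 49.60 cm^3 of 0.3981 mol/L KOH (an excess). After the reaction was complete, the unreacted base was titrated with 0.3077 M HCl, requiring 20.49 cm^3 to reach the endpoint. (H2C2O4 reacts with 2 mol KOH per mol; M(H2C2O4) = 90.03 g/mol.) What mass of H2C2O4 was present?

0.605 g

Total n(KOH) added = 0.3981 x 0.04960 = 0.01975 mol.
n(HCl) used = 0.3077 x 0.02049 = 0.006305 mol, which equals the excess n(KOH).
So n(KOH) consumed by the sample = 0.01975 - 0.006305 = 0.01344 mol.
n(H2C2O4) = 0.01344 / 2 = 0.006720 mol.
mass = 0.006720 mol x 90.03 g/mol = 0.605 g.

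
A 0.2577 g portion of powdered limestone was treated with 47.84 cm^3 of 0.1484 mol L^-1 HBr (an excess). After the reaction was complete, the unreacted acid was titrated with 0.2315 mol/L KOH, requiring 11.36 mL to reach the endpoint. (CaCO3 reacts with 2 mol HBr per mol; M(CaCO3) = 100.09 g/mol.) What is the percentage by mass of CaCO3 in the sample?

86.8%

Total n(HBr) added = 0.1484 x 0.04784 = 0.007099 mol.
n(KOH) used = 0.2315 x 0.01136 = 0.002630 mol, which equals the excess n(HBr).
So n(HBr) consumed by the sample = 0.007099 - 0.002630 = 0.004470 mol.
n(CaCO3) = 0.004470 / 2 = 0.002235 mol.
mass CaCO3 = 0.002235 x 100.09 = 0.2237 g, so %CaCO3 = 0.2237/0.2577 x 100 = 86.8%.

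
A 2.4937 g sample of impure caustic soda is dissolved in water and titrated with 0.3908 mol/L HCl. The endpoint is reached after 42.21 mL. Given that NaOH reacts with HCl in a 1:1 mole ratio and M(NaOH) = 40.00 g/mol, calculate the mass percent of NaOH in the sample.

n(HCl) = 0.3908 x 0.04221 = 0.01650 mol.
n(NaOH) = 0.01650 / 1 = 0.01650 mol.
mass of NaOH = 0.01650 x 40.00 = 0.6598 g.
% purity = 0.6598 / 2.4937 x 100 = 26.5%.

26.5%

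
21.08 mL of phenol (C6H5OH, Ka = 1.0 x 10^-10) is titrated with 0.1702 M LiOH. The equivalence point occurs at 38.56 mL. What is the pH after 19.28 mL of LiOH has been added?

10.00

19.28 mL is exactly half the equivalence volume (38.56/2), i.e. the half-equivalence point.
There, n(HA) = n(A^-), so pH = pKa = -log(1.0 x 10^-10) = 10.00.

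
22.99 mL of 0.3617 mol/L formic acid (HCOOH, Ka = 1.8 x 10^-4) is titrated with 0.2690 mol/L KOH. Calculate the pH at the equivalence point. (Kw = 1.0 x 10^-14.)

n(HCOOH) = 0.3617 x 0.02299 = 0.008315 mol; V(KOH) at equivalence = 0.008315/0.2690 = 0.03091 L.
At equivalence all the acid is converted to HCOO-; total volume = 0.02299 + 0.03091 = 0.05390 L, so [HCOO-] = 0.008315/0.05390 = 0.1543 M.
Kb = Kw/Ka = 1.0e-14 / 1.8 x 10^-4 = 5.56e-11.
[OH^-] = sqrt(Kb x [HCOO-]) = sqrt(5.56e-11 x 0.1543) = 2.93e-6 M.
pOH = 5.53, so pH = 14.00 - 5.53 = 8.47.

8.47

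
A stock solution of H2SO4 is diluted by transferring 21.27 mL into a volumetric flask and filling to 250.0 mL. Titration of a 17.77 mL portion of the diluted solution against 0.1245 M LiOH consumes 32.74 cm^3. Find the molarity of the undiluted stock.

1.35 M

n(LiOH) = 0.1245 x 0.03274 = 0.004076 mol.
n(H2SO4) in the aliquot = 0.004076 x 1/2 = 0.002038 mol.
[diluted H2SO4] = 0.002038 / 0.01777 = 0.1147 M.
Dilution factor = 250.0/21.27 = 11.75, so [stock] = 0.1147 x 11.75 = 1.35 M.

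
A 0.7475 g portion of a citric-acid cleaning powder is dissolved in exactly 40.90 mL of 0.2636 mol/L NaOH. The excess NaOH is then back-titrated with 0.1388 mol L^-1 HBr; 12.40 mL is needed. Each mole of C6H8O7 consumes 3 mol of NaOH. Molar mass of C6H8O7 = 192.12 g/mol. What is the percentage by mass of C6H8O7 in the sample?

Total n(NaOH) added = 0.2636 x 0.04090 = 0.01078 mol.
n(HBr) used = 0.1388 x 0.01240 = 0.001721 mol, which equals the excess n(NaOH).
So n(NaOH) consumed by the sample = 0.01078 - 0.001721 = 0.009060 mol.
n(C6H8O7) = 0.009060 / 3 = 0.003020 mol.
mass C6H8O7 = 0.003020 x 192.12 = 0.5802 g, so %C6H8O7 = 0.5802/0.7475 x 100 = 77.6%.

77.6%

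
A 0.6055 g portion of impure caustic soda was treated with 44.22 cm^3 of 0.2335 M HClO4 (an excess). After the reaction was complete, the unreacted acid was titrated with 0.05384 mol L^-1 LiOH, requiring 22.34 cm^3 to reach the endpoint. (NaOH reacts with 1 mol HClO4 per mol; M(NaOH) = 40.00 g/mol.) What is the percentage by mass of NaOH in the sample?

60.3%

Total n(HClO4) added = 0.2335 x 0.04422 = 0.01033 mol.
n(LiOH) used = 0.05384 x 0.02234 = 0.001203 mol, which equals the excess n(HClO4).
So n(HClO4) consumed by the sample = 0.01033 - 0.001203 = 0.009123 mol.
n(NaOH) = 0.009123 / 1 = 0.009123 mol.
mass NaOH = 0.009123 x 40.00 = 0.3649 g, so %NaOH = 0.3649/0.6055 x 100 = 60.3%.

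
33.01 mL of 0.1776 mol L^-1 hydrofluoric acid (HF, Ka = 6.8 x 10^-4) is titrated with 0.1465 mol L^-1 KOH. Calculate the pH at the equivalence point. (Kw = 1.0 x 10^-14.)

8.04

n(HF) = 0.1776 x 0.03301 = 0.005863 mol; V(KOH) at equivalence = 0.005863/0.1465 = 0.04002 L.
At equivalence all the acid is converted to F-; total volume = 0.03301 + 0.04002 = 0.07303 L, so [F-] = 0.005863/0.07303 = 0.08028 M.
Kb = Kw/Ka = 1.0e-14 / 6.8 x 10^-4 = 1.47e-11.
[OH^-] = sqrt(Kb x [F-]) = sqrt(1.47e-11 x 0.08028) = 1.09e-6 M.
pOH = 5.96, so pH = 14.00 - 5.96 = 8.04.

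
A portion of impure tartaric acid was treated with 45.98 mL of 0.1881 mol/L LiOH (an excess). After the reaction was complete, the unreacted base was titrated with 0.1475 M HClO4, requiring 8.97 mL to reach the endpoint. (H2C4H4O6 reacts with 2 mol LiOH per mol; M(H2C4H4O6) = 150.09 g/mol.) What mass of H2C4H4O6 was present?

Total n(LiOH) added = 0.1881 x 0.04598 = 0.008649 mol.
n(HClO4) used = 0.1475 x 0.008970 = 0.001323 mol, which equals the excess n(LiOH).
So n(LiOH) consumed by the sample = 0.008649 - 0.001323 = 0.007326 mol.
n(H2C4H4O6) = 0.007326 / 2 = 0.003663 mol.
mass = 0.003663 mol x 150.09 g/mol = 0.550 g.

0.550 g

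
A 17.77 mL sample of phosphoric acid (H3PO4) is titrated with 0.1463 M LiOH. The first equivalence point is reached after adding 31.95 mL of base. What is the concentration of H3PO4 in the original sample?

n(LiOH) = 0.1463 x 0.03195 = 0.004674 mol.
At the first equivalence point, 1 mol OH^- react per mol H3PO4, so n(H3PO4) = 0.004674 / 1 = 0.004674 mol.
[H3PO4] = 0.004674 / 0.01777 L = 0.263 M.

0.263 M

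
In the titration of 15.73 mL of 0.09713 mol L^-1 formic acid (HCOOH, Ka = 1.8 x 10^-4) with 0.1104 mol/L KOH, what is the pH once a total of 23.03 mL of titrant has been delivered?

12.42

n(acid) = 0.09713 x 0.01573 = 0.001528 mol; n(KOH) added = 0.1104 x 0.02303 = 0.002543 mol.
Base is in excess by 0.002543 - 0.001528 = 0.001015 mol in a total volume of 0.03876 L.
[OH^-] = 0.001015/0.03876 = 0.02618 M, so pOH = 1.58 and pH = 14.00 - 1.58 = 12.42.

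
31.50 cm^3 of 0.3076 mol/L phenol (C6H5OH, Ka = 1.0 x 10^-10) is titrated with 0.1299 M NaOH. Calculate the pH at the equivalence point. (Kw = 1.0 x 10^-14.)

11.48

n(C6H5OH) = 0.3076 x 0.03150 = 0.009689 mol; V(NaOH) at equivalence = 0.009689/0.1299 = 0.07459 L.
At equivalence all the acid is converted to C6H5O-; total volume = 0.03150 + 0.07459 = 0.1061 L, so [C6H5O-] = 0.009689/0.1061 = 0.09133 M.
Kb = Kw/Ka = 1.0e-14 / 1.0 x 10^-10 = 0.000100.
[OH^-] = sqrt(Kb x [C6H5O-]) = sqrt(0.000100 x 0.09133) = 0.00302 M.
pOH = 2.52, so pH = 14.00 - 2.52 = 11.48.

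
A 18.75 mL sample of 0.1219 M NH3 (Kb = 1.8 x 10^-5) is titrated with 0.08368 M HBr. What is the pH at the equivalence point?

5.28

n(NH3) = 0.1219 x 0.01875 = 0.002286 mol; V(HBr) at equivalence = 0.002286/0.08368 = 0.02731 L.
At equivalence the base is fully converted to NH4+; total volume = 0.04606 L, so [NH4+] = 0.002286/0.04606 = 0.04962 M.
Ka(NH4+) = Kw/Kb = 1.0e-14 / 1.8 x 10^-5 = 5.56e-10.
[H^+] = sqrt(Ka x [NH4+]) = sqrt(5.56e-10 x 0.04962) = 5.25e-6 M.
pH = -log(5.25e-6) = 5.28.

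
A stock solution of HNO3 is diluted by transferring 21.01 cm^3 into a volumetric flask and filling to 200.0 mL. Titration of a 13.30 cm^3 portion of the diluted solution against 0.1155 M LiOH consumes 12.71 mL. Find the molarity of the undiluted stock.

1.05 M

n(LiOH) = 0.1155 x 0.01271 = 0.001468 mol.
n(HNO3) in the aliquot = 0.001468 mol.
[diluted HNO3] = 0.001468 / 0.01330 = 0.1104 M.
Dilution factor = 200.0/21.01 = 9.519, so [stock] = 0.1104 x 9.519 = 1.05 M.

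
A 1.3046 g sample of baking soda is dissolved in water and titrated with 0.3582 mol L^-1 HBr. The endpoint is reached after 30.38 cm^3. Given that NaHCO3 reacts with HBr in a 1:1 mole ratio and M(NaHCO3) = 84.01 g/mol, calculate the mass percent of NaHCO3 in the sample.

70.1%

n(HBr) = 0.3582 x 0.03038 = 0.01088 mol.
n(NaHCO3) = 0.01088 / 1 = 0.01088 mol.
mass of NaHCO3 = 0.01088 x 84.01 = 0.9142 g.
% purity = 0.9142 / 1.3046 x 100 = 70.1%.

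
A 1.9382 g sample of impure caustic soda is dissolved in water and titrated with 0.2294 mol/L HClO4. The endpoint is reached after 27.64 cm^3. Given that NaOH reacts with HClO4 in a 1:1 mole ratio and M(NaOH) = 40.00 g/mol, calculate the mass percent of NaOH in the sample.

13.1%

n(HClO4) = 0.2294 x 0.02764 = 0.006341 mol.
n(NaOH) = 0.006341 / 1 = 0.006341 mol.
mass of NaOH = 0.006341 x 40.00 = 0.2536 g.
% purity = 0.2536 / 1.9382 x 100 = 13.1%.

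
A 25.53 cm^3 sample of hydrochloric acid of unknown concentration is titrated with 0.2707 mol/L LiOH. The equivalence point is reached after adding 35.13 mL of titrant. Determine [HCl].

n(LiOH) delivered = 0.2707 x 0.03513 = 0.009510 mol.
For a 1:1 reaction, n(HCl) = 0.009510 mol.
[HCl] = 0.009510 mol / 0.02553 L = 0.372 M.

0.372 M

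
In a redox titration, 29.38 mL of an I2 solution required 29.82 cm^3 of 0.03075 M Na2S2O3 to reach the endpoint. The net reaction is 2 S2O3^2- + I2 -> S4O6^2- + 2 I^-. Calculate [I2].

0.0156 M

n(Na2S2O3) = 0.03075 x 0.02982 = 0.0009170 mol.
From the balanced equation, 2 mol Na2S2O3 reacts with 1 mol I2, so n(I2) = 0.0009170 x 1/2 = 0.0004585 mol.
[I2] = 0.0004585 / 0.02938 L = 0.0156 M.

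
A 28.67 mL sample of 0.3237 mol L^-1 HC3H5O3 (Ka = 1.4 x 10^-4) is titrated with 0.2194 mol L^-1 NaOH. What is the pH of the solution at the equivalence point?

n(HC3H5O3) = 0.3237 x 0.02867 = 0.009280 mol; V(NaOH) at equivalence = 0.009280/0.2194 = 0.04230 L.
At equivalence all the acid is converted to C3H5O3-; total volume = 0.02867 + 0.04230 = 0.07097 L, so [C3H5O3-] = 0.009280/0.07097 = 0.1308 M.
Kb = Kw/Ka = 1.0e-14 / 1.4 x 10^-4 = 7.14e-11.
[OH^-] = sqrt(Kb x [C3H5O3-]) = sqrt(7.14e-11 x 0.1308) = 3.06e-6 M.
pOH = 5.51, so pH = 14.00 - 5.51 = 8.49.

8.49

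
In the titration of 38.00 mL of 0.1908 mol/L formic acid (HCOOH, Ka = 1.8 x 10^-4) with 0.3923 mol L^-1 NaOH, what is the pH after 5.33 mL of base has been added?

Initial n(HCOOH) = 0.1908 x 0.03800 = 0.007250 mol.
n(NaOH) added = 0.3923 x 0.005330 = 0.002091 mol, converting that many moles of HCOOH to HCOO-.
Remaining n(HCOOH) = 0.005159 mol; n(HCOO-) = 0.002091 mol.
By Henderson-Hasselbalch, pH = pKa + log([A^-]/[HA]) = 3.74 + log(0.002091/0.005159) = 3.74 + (-0.39) = 3.35.

3.35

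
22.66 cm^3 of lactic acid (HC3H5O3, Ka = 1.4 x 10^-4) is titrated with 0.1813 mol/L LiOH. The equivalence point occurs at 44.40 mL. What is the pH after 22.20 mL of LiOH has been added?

3.85

22.20 mL is exactly half the equivalence volume (44.40/2), i.e. the half-equivalence point.
There, n(HA) = n(A^-), so pH = pKa = -log(1.4 x 10^-4) = 3.85.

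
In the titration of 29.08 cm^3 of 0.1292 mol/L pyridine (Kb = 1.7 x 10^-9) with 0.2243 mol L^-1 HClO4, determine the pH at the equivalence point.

3.16

n(C5H5N) = 0.1292 x 0.02908 = 0.003757 mol; V(HClO4) at equivalence = 0.003757/0.2243 = 0.01675 L.
At equivalence the base is fully converted to C5H5NH+; total volume = 0.04583 L, so [C5H5NH+] = 0.003757/0.04583 = 0.08198 M.
Ka(C5H5NH+) = Kw/Kb = 1.0e-14 / 1.7 x 10^-9 = 5.88e-6.
[H^+] = sqrt(Ka x [C5H5NH+]) = sqrt(5.88e-6 x 0.08198) = 0.000694 M.
pH = -log(0.000694) = 3.16.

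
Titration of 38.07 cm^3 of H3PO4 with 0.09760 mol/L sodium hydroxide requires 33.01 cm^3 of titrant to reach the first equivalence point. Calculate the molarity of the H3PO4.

n(NaOH) = 0.09760 x 0.03301 = 0.003222 mol.
At the first equivalence point, 1 mol OH^- react per mol H3PO4, so n(H3PO4) = 0.003222 / 1 = 0.003222 mol.
[H3PO4] = 0.003222 / 0.03807 L = 0.0846 M.

0.0846 M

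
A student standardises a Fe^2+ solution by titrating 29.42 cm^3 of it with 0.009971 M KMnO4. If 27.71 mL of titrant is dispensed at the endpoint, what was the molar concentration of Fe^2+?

n(KMnO4) = 0.009971 x 0.02771 = 0.0002763 mol.
From the balanced equation, 1 mol KMnO4 reacts with 5 mol Fe^2+, so n(Fe^2+) = 0.0002763 x 5/1 = 0.001381 mol.
[Fe^2+] = 0.001381 / 0.02942 L = 0.0470 M.

0.0470 M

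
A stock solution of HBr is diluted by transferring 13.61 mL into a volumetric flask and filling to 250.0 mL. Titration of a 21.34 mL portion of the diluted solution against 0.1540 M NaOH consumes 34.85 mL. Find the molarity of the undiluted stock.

n(NaOH) = 0.1540 x 0.03485 = 0.005367 mol.
n(HBr) in the aliquot = 0.005367 mol.
[diluted HBr] = 0.005367 / 0.02134 = 0.2515 M.
Dilution factor = 250.0/13.61 = 18.37, so [stock] = 0.2515 x 18.37 = 4.62 M.

4.62 M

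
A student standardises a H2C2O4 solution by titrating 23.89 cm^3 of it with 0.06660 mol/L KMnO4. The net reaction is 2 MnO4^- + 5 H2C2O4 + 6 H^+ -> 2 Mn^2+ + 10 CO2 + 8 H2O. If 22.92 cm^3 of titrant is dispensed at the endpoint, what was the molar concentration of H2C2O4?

n(KMnO4) = 0.06660 x 0.02292 = 0.001526 mol.
From the balanced equation, 2 mol KMnO4 reacts with 5 mol H2C2O4, so n(H2C2O4) = 0.001526 x 5/2 = 0.003816 mol.
[H2C2O4] = 0.003816 / 0.02389 L = 0.160 M.

0.160 M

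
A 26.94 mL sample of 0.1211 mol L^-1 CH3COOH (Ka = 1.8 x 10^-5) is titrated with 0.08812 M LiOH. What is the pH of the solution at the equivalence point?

n(CH3COOH) = 0.1211 x 0.02694 = 0.003262 mol; V(LiOH) at equivalence = 0.003262/0.08812 = 0.03702 L.
At equivalence all the acid is converted to CH3COO-; total volume = 0.02694 + 0.03702 = 0.06396 L, so [CH3COO-] = 0.003262/0.06396 = 0.05101 M.
Kb = Kw/Ka = 1.0e-14 / 1.8 x 10^-5 = 5.56e-10.
[OH^-] = sqrt(Kb x [CH3COO-]) = sqrt(5.56e-10 x 0.05101) = 5.32e-6 M.
pOH = 5.27, so pH = 14.00 - 5.27 = 8.73.

8.73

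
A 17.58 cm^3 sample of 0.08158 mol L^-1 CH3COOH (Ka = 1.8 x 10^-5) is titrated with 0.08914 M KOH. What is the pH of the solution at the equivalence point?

n(CH3COOH) = 0.08158 x 0.01758 = 0.001434 mol; V(KOH) at equivalence = 0.001434/0.08914 = 0.01609 L.
At equivalence all the acid is converted to CH3COO-; total volume = 0.01758 + 0.01609 = 0.03367 L, so [CH3COO-] = 0.001434/0.03367 = 0.04260 M.
Kb = Kw/Ka = 1.0e-14 / 1.8 x 10^-5 = 5.56e-10.
[OH^-] = sqrt(Kb x [CH3COO-]) = sqrt(5.56e-10 x 0.04260) = 4.86e-6 M.
pOH = 5.31, so pH = 14.00 - 5.31 = 8.69.

8.69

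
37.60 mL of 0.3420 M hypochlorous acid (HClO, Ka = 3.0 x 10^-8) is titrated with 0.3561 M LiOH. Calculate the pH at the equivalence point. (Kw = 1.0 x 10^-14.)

n(HClO) = 0.3420 x 0.03760 = 0.01286 mol; V(LiOH) at equivalence = 0.01286/0.3561 = 0.03611 L.
At equivalence all the acid is converted to ClO-; total volume = 0.03760 + 0.03611 = 0.07371 L, so [ClO-] = 0.01286/0.07371 = 0.1745 M.
Kb = Kw/Ka = 1.0e-14 / 3.0 x 10^-8 = 3.33e-7.
[OH^-] = sqrt(Kb x [ClO-]) = sqrt(3.33e-7 x 0.1745) = 0.000241 M.
pOH = 3.62, so pH = 14.00 - 3.62 = 10.38.

10.38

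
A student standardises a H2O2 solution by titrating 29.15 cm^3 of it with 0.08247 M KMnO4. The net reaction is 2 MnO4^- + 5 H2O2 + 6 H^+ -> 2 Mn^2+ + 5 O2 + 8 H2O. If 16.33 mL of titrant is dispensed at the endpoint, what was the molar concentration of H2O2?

n(KMnO4) = 0.08247 x 0.01633 = 0.001347 mol.
From the balanced equation, 2 mol KMnO4 reacts with 5 mol H2O2, so n(H2O2) = 0.001347 x 5/2 = 0.003367 mol.
[H2O2] = 0.003367 / 0.02915 L = 0.116 M.

0.116 M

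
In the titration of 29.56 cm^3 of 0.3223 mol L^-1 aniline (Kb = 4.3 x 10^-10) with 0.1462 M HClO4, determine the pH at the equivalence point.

n(C6H5NH2) = 0.3223 x 0.02956 = 0.009527 mol; V(HClO4) at equivalence = 0.009527/0.1462 = 0.06517 L.
At equivalence the base is fully converted to C6H5NH3+; total volume = 0.09473 L, so [C6H5NH3+] = 0.009527/0.09473 = 0.1006 M.
Ka(C6H5NH3+) = Kw/Kb = 1.0e-14 / 4.3 x 10^-10 = 2.33e-5.
[H^+] = sqrt(Ka x [C6H5NH3+]) = sqrt(2.33e-5 x 0.1006) = 0.00153 M.
pH = -log(0.00153) = 2.82.

2.82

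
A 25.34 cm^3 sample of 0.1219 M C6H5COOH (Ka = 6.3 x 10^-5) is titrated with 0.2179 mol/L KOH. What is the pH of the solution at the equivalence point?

8.55

n(C6H5COOH) = 0.1219 x 0.02534 = 0.003089 mol; V(KOH) at equivalence = 0.003089/0.2179 = 0.01418 L.
At equivalence all the acid is converted to C6H5COO-; total volume = 0.02534 + 0.01418 = 0.03952 L, so [C6H5COO-] = 0.003089/0.03952 = 0.07817 M.
Kb = Kw/Ka = 1.0e-14 / 6.3 x 10^-5 = 1.59e-10.
[OH^-] = sqrt(Kb x [C6H5COO-]) = sqrt(1.59e-10 x 0.07817) = 3.52e-6 M.
pOH = 5.45, so pH = 14.00 - 5.45 = 8.55.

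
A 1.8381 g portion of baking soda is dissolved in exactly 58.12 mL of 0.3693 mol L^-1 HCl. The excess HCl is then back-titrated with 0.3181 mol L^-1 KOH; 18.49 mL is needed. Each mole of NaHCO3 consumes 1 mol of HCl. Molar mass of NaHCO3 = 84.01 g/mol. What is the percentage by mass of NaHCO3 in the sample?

71.2%

Total n(HCl) added = 0.3693 x 0.05812 = 0.02146 mol.
n(KOH) used = 0.3181 x 0.01849 = 0.005882 mol, which equals the excess n(HCl).
So n(HCl) consumed by the sample = 0.02146 - 0.005882 = 0.01558 mol.
n(NaHCO3) = 0.01558 / 1 = 0.01558 mol.
mass NaHCO3 = 0.01558 x 84.01 = 1.309 g, so %NaHCO3 = 1.309/1.8381 x 100 = 71.2%.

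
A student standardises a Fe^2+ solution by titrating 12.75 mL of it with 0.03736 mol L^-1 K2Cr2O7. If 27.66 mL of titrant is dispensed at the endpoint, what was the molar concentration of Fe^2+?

0.486 M

n(K2Cr2O7) = 0.03736 x 0.02766 = 0.001033 mol.
From the balanced equation, 1 mol K2Cr2O7 reacts with 6 mol Fe^2+, so n(Fe^2+) = 0.001033 x 6/1 = 0.006200 mol.
[Fe^2+] = 0.006200 / 0.01275 L = 0.486 M.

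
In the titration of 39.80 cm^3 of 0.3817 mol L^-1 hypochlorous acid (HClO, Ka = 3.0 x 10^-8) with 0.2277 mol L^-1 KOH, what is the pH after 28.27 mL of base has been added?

7.39

Initial n(HClO) = 0.3817 x 0.03980 = 0.01519 mol.
n(KOH) added = 0.2277 x 0.02827 = 0.006437 mol, converting that many moles of HClO to ClO-.
Remaining n(HClO) = 0.008755 mol; n(ClO-) = 0.006437 mol.
By Henderson-Hasselbalch, pH = pKa + log([A^-]/[HA]) = 7.52 + log(0.006437/0.008755) = 7.52 + (-0.13) = 7.39.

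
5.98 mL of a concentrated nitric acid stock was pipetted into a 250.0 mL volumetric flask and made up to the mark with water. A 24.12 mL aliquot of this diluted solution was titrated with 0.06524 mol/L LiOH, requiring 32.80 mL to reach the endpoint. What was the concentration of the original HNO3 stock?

n(LiOH) = 0.06524 x 0.03280 = 0.002140 mol.
n(HNO3) in the aliquot = 0.002140 mol.
[diluted HNO3] = 0.002140 / 0.02412 = 0.08872 M.
Dilution factor = 250.0/5.980 = 41.81, so [stock] = 0.08872 x 41.81 = 3.71 M.

3.71 M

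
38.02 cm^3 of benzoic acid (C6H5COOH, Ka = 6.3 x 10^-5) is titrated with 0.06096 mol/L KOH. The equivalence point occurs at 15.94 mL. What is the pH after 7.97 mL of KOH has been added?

4.20

7.97 mL is exactly half the equivalence volume (15.94/2), i.e. the half-equivalence point.
There, n(HA) = n(A^-), so pH = pKa = -log(6.3 x 10^-5) = 4.20.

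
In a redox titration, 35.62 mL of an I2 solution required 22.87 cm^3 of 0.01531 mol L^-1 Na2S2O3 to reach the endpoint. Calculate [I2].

n(Na2S2O3) = 0.01531 x 0.02287 = 0.0003501 mol.
From the balanced equation, 2 mol Na2S2O3 reacts with 1 mol I2, so n(I2) = 0.0003501 x 1/2 = 0.0001751 mol.
[I2] = 0.0001751 / 0.03562 L = 0.00491 M.

0.00491 M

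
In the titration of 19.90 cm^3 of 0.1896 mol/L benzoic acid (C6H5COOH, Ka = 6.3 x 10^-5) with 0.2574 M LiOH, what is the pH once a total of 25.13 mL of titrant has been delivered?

n(acid) = 0.1896 x 0.01990 = 0.003773 mol; n(LiOH) added = 0.2574 x 0.02513 = 0.006468 mol.
Base is in excess by 0.006468 - 0.003773 = 0.002695 mol in a total volume of 0.04503 L.
[OH^-] = 0.002695/0.04503 = 0.05986 M, so pOH = 1.22 and pH = 14.00 - 1.22 = 12.78.

12.78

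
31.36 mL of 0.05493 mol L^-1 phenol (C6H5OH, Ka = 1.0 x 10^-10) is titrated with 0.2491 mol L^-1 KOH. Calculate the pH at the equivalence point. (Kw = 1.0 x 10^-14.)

11.33

n(C6H5OH) = 0.05493 x 0.03136 = 0.001723 mol; V(KOH) at equivalence = 0.001723/0.2491 = 0.006915 L.
At equivalence all the acid is converted to C6H5O-; total volume = 0.03136 + 0.006915 = 0.03828 L, so [C6H5O-] = 0.001723/0.03828 = 0.04501 M.
Kb = Kw/Ka = 1.0e-14 / 1.0 x 10^-10 = 0.000100.
[OH^-] = sqrt(Kb x [C6H5O-]) = sqrt(0.000100 x 0.04501) = 0.00212 M.
pOH = 2.67, so pH = 14.00 - 2.67 = 11.33.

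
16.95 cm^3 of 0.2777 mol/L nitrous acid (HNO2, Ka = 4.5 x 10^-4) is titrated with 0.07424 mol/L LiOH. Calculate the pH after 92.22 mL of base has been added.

n(acid) = 0.2777 x 0.01695 = 0.004707 mol; n(LiOH) added = 0.07424 x 0.09222 = 0.006846 mol.
Base is in excess by 0.006846 - 0.004707 = 0.002139 mol in a total volume of 0.1092 L.
[OH^-] = 0.002139/0.1092 = 0.01960 M, so pOH = 1.71 and pH = 14.00 - 1.71 = 12.29.

12.29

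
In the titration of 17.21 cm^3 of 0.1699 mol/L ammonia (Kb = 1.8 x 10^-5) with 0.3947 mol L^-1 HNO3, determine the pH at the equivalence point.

5.09

n(NH3) = 0.1699 x 0.01721 = 0.002924 mol; V(HNO3) at equivalence = 0.002924/0.3947 = 0.007408 L.
At equivalence the base is fully converted to NH4+; total volume = 0.02462 L, so [NH4+] = 0.002924/0.02462 = 0.1188 M.
Ka(NH4+) = Kw/Kb = 1.0e-14 / 1.8 x 10^-5 = 5.56e-10.
[H^+] = sqrt(Ka x [NH4+]) = sqrt(5.56e-10 x 0.1188) = 8.12e-6 M.
pH = -log(8.12e-6) = 5.09.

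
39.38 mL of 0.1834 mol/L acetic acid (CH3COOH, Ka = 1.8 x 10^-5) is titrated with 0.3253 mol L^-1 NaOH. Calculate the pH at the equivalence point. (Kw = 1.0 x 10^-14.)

n(CH3COOH) = 0.1834 x 0.03938 = 0.007222 mol; V(NaOH) at equivalence = 0.007222/0.3253 = 0.02220 L.
At equivalence all the acid is converted to CH3COO-; total volume = 0.03938 + 0.02220 = 0.06158 L, so [CH3COO-] = 0.007222/0.06158 = 0.1173 M.
Kb = Kw/Ka = 1.0e-14 / 1.8 x 10^-5 = 5.56e-10.
[OH^-] = sqrt(Kb x [CH3COO-]) = sqrt(5.56e-10 x 0.1173) = 8.07e-6 M.
pOH = 5.09, so pH = 14.00 - 5.09 = 8.91.

8.91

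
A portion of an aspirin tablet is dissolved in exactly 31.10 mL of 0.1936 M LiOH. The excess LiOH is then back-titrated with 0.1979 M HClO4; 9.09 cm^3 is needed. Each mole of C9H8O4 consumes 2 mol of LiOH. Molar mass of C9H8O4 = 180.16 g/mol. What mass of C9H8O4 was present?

Total n(LiOH) added = 0.1936 x 0.03110 = 0.006021 mol.
n(HClO4) used = 0.1979 x 0.009090 = 0.001799 mol, which equals the excess n(LiOH).
So n(LiOH) consumed by the sample = 0.006021 - 0.001799 = 0.004222 mol.
n(C9H8O4) = 0.004222 / 2 = 0.002111 mol.
mass = 0.002111 mol x 180.16 g/mol = 0.380 g.

0.380 g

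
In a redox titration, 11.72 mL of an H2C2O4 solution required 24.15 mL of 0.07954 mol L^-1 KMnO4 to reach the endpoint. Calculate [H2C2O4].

n(KMnO4) = 0.07954 x 0.02415 = 0.001921 mol.
From the balanced equation, 2 mol KMnO4 reacts with 5 mol H2C2O4, so n(H2C2O4) = 0.001921 x 5/2 = 0.004802 mol.
[H2C2O4] = 0.004802 / 0.01172 L = 0.410 M.

0.410 M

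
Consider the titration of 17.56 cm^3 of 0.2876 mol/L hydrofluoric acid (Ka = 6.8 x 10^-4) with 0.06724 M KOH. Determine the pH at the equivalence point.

7.95

n(HF) = 0.2876 x 0.01756 = 0.005050 mol; V(KOH) at equivalence = 0.005050/0.06724 = 0.07511 L.
At equivalence all the acid is converted to F-; total volume = 0.01756 + 0.07511 = 0.09267 L, so [F-] = 0.005050/0.09267 = 0.05450 M.
Kb = Kw/Ka = 1.0e-14 / 6.8 x 10^-4 = 1.47e-11.
[OH^-] = sqrt(Kb x [F-]) = sqrt(1.47e-11 x 0.05450) = 8.95e-7 M.
pOH = 6.05, so pH = 14.00 - 6.05 = 7.95.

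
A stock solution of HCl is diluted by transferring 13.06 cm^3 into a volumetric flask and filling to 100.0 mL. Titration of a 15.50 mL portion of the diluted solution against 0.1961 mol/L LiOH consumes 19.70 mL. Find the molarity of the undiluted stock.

n(LiOH) = 0.1961 x 0.01970 = 0.003863 mol.
n(HCl) in the aliquot = 0.003863 mol.
[diluted HCl] = 0.003863 / 0.01550 = 0.2492 M.
Dilution factor = 100.0/13.06 = 7.657, so [stock] = 0.2492 x 7.657 = 1.91 M.

1.91 M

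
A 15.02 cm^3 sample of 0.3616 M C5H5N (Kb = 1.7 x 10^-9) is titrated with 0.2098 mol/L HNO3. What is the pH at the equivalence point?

n(C5H5N) = 0.3616 x 0.01502 = 0.005431 mol; V(HNO3) at equivalence = 0.005431/0.2098 = 0.02589 L.
At equivalence the base is fully converted to C5H5NH+; total volume = 0.04091 L, so [C5H5NH+] = 0.005431/0.04091 = 0.1328 M.
Ka(C5H5NH+) = Kw/Kb = 1.0e-14 / 1.7 x 10^-9 = 5.88e-6.
[H^+] = sqrt(Ka x [C5H5NH+]) = sqrt(5.88e-6 x 0.1328) = 0.000884 M.
pH = -log(0.000884) = 3.05.

3.05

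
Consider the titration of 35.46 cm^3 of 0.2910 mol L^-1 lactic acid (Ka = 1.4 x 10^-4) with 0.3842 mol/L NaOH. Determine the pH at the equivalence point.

n(HC3H5O3) = 0.2910 x 0.03546 = 0.01032 mol; V(NaOH) at equivalence = 0.01032/0.3842 = 0.02686 L.
At equivalence all the acid is converted to C3H5O3-; total volume = 0.03546 + 0.02686 = 0.06232 L, so [C3H5O3-] = 0.01032/0.06232 = 0.1656 M.
Kb = Kw/Ka = 1.0e-14 / 1.4 x 10^-4 = 7.14e-11.
[OH^-] = sqrt(Kb x [C3H5O3-]) = sqrt(7.14e-11 x 0.1656) = 3.44e-6 M.
pOH = 5.46, so pH = 14.00 - 5.46 = 8.54.

8.54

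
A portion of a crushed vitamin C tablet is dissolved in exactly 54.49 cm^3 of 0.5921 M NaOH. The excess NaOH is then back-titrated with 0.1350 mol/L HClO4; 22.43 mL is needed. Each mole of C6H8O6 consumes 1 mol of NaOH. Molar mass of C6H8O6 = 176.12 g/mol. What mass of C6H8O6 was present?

5.15 g

Total n(NaOH) added = 0.5921 x 0.05449 = 0.03226 mol.
n(HClO4) used = 0.1350 x 0.02243 = 0.003028 mol, which equals the excess n(NaOH).
So n(NaOH) consumed by the sample = 0.03226 - 0.003028 = 0.02924 mol.
n(C6H8O6) = 0.02924 / 1 = 0.02924 mol.
mass = 0.02924 mol x 176.12 g/mol = 5.15 g.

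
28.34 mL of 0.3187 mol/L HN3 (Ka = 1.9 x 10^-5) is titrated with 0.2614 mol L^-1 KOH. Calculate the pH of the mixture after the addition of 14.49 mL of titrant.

Initial n(HN3) = 0.3187 x 0.02834 = 0.009032 mol.
n(KOH) added = 0.2614 x 0.01449 = 0.003788 mol, converting that many moles of HN3 to N3-.
Remaining n(HN3) = 0.005244 mol; n(N3-) = 0.003788 mol.
By Henderson-Hasselbalch, pH = pKa + log([A^-]/[HA]) = 4.72 + log(0.003788/0.005244) = 4.72 + (-0.14) = 4.58.

4.58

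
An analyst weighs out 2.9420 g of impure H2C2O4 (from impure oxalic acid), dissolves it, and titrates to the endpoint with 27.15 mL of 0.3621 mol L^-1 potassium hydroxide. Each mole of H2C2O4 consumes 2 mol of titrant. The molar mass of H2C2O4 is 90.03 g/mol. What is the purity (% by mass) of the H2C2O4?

15.0%

n(KOH) = 0.3621 x 0.02715 = 0.009831 mol.
n(H2C2O4) = 0.009831 / 2 = 0.004916 mol.
mass of H2C2O4 = 0.004916 x 90.03 = 0.4425 g.
% purity = 0.4425 / 2.9420 x 100 = 15.0%.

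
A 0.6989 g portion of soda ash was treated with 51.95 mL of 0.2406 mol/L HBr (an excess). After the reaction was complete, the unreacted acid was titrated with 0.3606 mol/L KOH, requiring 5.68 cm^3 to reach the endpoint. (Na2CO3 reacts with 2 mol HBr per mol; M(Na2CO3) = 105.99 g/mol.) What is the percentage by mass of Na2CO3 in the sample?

Total n(HBr) added = 0.2406 x 0.05195 = 0.01250 mol.
n(KOH) used = 0.3606 x 0.005680 = 0.002048 mol, which equals the excess n(HBr).
So n(HBr) consumed by the sample = 0.01250 - 0.002048 = 0.01045 mol.
n(Na2CO3) = 0.01045 / 2 = 0.005225 mol.
mass Na2CO3 = 0.005225 x 105.99 = 0.5538 g, so %Na2CO3 = 0.5538/0.6989 x 100 = 79.2%.

79.2%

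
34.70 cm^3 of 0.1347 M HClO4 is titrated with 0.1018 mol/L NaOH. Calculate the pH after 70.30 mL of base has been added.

n(acid) = 0.1347 x 0.03470 = 0.004674 mol; n(NaOH) added = 0.1018 x 0.07030 = 0.007157 mol.
Base is in excess by 0.007157 - 0.004674 = 0.002482 mol in a total volume of 0.1050 L.
[OH^-] = 0.002482/0.1050 = 0.02364 M, so pOH = 1.63 and pH = 14.00 - 1.63 = 12.37.

12.37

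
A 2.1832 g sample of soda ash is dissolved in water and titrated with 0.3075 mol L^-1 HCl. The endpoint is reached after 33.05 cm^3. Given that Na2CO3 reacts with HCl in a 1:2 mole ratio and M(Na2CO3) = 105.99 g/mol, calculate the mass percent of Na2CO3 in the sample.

n(HCl) = 0.3075 x 0.03305 = 0.01016 mol.
n(Na2CO3) = 0.01016 / 2 = 0.005081 mol.
mass of Na2CO3 = 0.005081 x 105.99 = 0.5386 g.
% purity = 0.5386 / 2.1832 x 100 = 24.7%.

24.7%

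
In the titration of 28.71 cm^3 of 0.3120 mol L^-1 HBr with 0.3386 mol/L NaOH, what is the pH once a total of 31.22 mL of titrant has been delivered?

n(acid) = 0.3120 x 0.02871 = 0.008958 mol; n(NaOH) added = 0.3386 x 0.03122 = 0.01057 mol.
Base is in excess by 0.01057 - 0.008958 = 0.001614 mol in a total volume of 0.05993 L.
[OH^-] = 0.001614/0.05993 = 0.02692 M, so pOH = 1.57 and pH = 14.00 - 1.57 = 12.43.

12.43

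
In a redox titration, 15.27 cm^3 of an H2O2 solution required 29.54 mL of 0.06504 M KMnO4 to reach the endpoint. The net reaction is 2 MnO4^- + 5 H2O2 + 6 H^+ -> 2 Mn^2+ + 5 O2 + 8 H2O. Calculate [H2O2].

n(KMnO4) = 0.06504 x 0.02954 = 0.001921 mol.
From the balanced equation, 2 mol KMnO4 reacts with 5 mol H2O2, so n(H2O2) = 0.001921 x 5/2 = 0.004803 mol.
[H2O2] = 0.004803 / 0.01527 L = 0.315 M.

0.315 M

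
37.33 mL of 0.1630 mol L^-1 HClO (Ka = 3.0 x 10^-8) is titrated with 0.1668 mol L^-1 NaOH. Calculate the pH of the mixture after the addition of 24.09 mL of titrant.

7.81

Initial n(HClO) = 0.1630 x 0.03733 = 0.006085 mol.
n(NaOH) added = 0.1668 x 0.02409 = 0.004018 mol, converting that many moles of HClO to ClO-.
Remaining n(HClO) = 0.002067 mol; n(ClO-) = 0.004018 mol.
By Henderson-Hasselbalch, pH = pKa + log([A^-]/[HA]) = 7.52 + log(0.004018/0.002067) = 7.52 + (+0.29) = 7.81.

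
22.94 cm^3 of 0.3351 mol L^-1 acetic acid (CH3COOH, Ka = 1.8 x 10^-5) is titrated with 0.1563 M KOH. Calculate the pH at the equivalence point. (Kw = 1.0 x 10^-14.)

n(CH3COOH) = 0.3351 x 0.02294 = 0.007687 mol; V(KOH) at equivalence = 0.007687/0.1563 = 0.04918 L.
At equivalence all the acid is converted to CH3COO-; total volume = 0.02294 + 0.04918 = 0.07212 L, so [CH3COO-] = 0.007687/0.07212 = 0.1066 M.
Kb = Kw/Ka = 1.0e-14 / 1.8 x 10^-5 = 5.56e-10.
[OH^-] = sqrt(Kb x [CH3COO-]) = sqrt(5.56e-10 x 0.1066) = 7.70e-6 M.
pOH = 5.11, so pH = 14.00 - 5.11 = 8.89.

8.89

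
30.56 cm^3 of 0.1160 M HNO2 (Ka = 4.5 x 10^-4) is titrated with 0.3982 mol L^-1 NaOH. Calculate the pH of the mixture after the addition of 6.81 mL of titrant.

Initial n(HNO2) = 0.1160 x 0.03056 = 0.003545 mol.
n(NaOH) added = 0.3982 x 0.006810 = 0.002712 mol, converting that many moles of HNO2 to NO2-.
Remaining n(HNO2) = 0.0008332 mol; n(NO2-) = 0.002712 mol.
By Henderson-Hasselbalch, pH = pKa + log([A^-]/[HA]) = 3.35 + log(0.002712/0.0008332) = 3.35 + (+0.51) = 3.86.

3.86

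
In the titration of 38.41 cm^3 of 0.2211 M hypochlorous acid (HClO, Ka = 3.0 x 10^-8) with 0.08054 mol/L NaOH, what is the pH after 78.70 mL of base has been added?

Initial n(HClO) = 0.2211 x 0.03841 = 0.008492 mol.
n(NaOH) added = 0.08054 x 0.07870 = 0.006338 mol, converting that many moles of HClO to ClO-.
Remaining n(HClO) = 0.002154 mol; n(ClO-) = 0.006338 mol.
By Henderson-Hasselbalch, pH = pKa + log([A^-]/[HA]) = 7.52 + log(0.006338/0.002154) = 7.52 + (+0.47) = 7.99.

7.99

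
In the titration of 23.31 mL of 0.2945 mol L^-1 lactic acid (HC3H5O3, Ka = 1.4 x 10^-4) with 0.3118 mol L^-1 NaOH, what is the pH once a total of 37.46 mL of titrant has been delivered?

n(acid) = 0.2945 x 0.02331 = 0.006865 mol; n(NaOH) added = 0.3118 x 0.03746 = 0.01168 mol.
Base is in excess by 0.01168 - 0.006865 = 0.004815 mol in a total volume of 0.06077 L.
[OH^-] = 0.004815/0.06077 = 0.07924 M, so pOH = 1.10 and pH = 14.00 - 1.10 = 12.90.

12.90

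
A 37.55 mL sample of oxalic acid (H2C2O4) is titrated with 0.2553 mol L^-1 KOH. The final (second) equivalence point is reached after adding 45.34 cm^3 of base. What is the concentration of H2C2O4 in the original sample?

0.154 M

n(KOH) = 0.2553 x 0.04534 = 0.01158 mol.
At the final (second) equivalence point, 2 mol OH^- react per mol H2C2O4, so n(H2C2O4) = 0.01158 / 2 = 0.005788 mol.
[H2C2O4] = 0.005788 / 0.03755 L = 0.154 M.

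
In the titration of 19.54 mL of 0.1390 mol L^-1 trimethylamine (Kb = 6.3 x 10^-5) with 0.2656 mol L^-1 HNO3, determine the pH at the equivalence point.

5.42

n((CH3)3N) = 0.1390 x 0.01954 = 0.002716 mol; V(HNO3) at equivalence = 0.002716/0.2656 = 0.01023 L.
At equivalence the base is fully converted to (CH3)3NH+; total volume = 0.02977 L, so [(CH3)3NH+] = 0.002716/0.02977 = 0.09125 M.
Ka((CH3)3NH+) = Kw/Kb = 1.0e-14 / 6.3 x 10^-5 = 1.59e-10.
[H^+] = sqrt(Ka x [(CH3)3NH+]) = sqrt(1.59e-10 x 0.09125) = 3.81e-6 M.
pH = -log(3.81e-6) = 5.42.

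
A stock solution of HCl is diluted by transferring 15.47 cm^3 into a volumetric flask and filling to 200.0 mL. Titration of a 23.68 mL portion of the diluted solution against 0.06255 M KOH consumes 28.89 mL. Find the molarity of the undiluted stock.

n(KOH) = 0.06255 x 0.02889 = 0.001807 mol.
n(HCl) in the aliquot = 0.001807 mol.
[diluted HCl] = 0.001807 / 0.02368 = 0.07631 M.
Dilution factor = 200.0/15.47 = 12.93, so [stock] = 0.07631 x 12.93 = 0.987 M.

0.987 M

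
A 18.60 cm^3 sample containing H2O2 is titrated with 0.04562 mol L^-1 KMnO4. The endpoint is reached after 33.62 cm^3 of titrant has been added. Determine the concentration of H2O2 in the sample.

n(KMnO4) = 0.04562 x 0.03362 = 0.001534 mol.
From the balanced equation, 2 mol KMnO4 reacts with 5 mol H2O2, so n(H2O2) = 0.001534 x 5/2 = 0.003834 mol.
[H2O2] = 0.003834 / 0.01860 L = 0.206 M.

0.206 M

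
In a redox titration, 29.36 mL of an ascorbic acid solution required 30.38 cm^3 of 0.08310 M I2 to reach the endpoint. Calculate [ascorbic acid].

0.0860 M

n(I2) = 0.08310 x 0.03038 = 0.002525 mol.
From the balanced equation, 1 mol I2 reacts with 1 mol ascorbic acid, so n(ascorbic acid) = 0.002525 x 1/1 = 0.002525 mol.
[ascorbic acid] = 0.002525 / 0.02936 L = 0.0860 M.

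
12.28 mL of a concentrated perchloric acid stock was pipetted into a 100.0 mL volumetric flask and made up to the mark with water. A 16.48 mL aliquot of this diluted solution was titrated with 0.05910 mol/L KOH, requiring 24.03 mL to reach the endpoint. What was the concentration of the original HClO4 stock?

0.702 M

n(KOH) = 0.05910 x 0.02403 = 0.001420 mol.
n(HClO4) in the aliquot = 0.001420 mol.
[diluted HClO4] = 0.001420 / 0.01648 = 0.08618 M.
Dilution factor = 100.0/12.28 = 8.143, so [stock] = 0.08618 x 8.143 = 0.702 M.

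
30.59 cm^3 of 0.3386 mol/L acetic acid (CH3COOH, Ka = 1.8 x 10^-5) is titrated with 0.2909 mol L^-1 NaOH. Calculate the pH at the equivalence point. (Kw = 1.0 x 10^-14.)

n(CH3COOH) = 0.3386 x 0.03059 = 0.01036 mol; V(NaOH) at equivalence = 0.01036/0.2909 = 0.03561 L.
At equivalence all the acid is converted to CH3COO-; total volume = 0.03059 + 0.03561 = 0.06620 L, so [CH3COO-] = 0.01036/0.06620 = 0.1565 M.
Kb = Kw/Ka = 1.0e-14 / 1.8 x 10^-5 = 5.56e-10.
[OH^-] = sqrt(Kb x [CH3COO-]) = sqrt(5.56e-10 x 0.1565) = 9.32e-6 M.
pOH = 5.03, so pH = 14.00 - 5.03 = 8.97.

8.97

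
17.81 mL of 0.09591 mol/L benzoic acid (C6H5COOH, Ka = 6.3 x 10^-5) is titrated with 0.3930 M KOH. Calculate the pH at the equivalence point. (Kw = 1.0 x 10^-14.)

8.54

n(C6H5COOH) = 0.09591 x 0.01781 = 0.001708 mol; V(KOH) at equivalence = 0.001708/0.3930 = 0.004346 L.
At equivalence all the acid is converted to C6H5COO-; total volume = 0.01781 + 0.004346 = 0.02216 L, so [C6H5COO-] = 0.001708/0.02216 = 0.07710 M.
Kb = Kw/Ka = 1.0e-14 / 6.3 x 10^-5 = 1.59e-10.
[OH^-] = sqrt(Kb x [C6H5COO-]) = sqrt(1.59e-10 x 0.07710) = 3.50e-6 M.
pOH = 5.46, so pH = 14.00 - 5.46 = 8.54.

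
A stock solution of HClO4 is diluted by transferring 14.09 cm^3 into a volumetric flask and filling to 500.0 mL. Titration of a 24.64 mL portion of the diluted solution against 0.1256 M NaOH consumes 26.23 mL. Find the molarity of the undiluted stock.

4.74 M

n(NaOH) = 0.1256 x 0.02623 = 0.003294 mol.
n(HClO4) in the aliquot = 0.003294 mol.
[diluted HClO4] = 0.003294 / 0.02464 = 0.1337 M.
Dilution factor = 500.0/14.09 = 35.49, so [stock] = 0.1337 x 35.49 = 4.74 M.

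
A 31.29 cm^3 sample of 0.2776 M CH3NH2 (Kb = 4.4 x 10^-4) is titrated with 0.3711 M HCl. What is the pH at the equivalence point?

n(CH3NH2) = 0.2776 x 0.03129 = 0.008686 mol; V(HCl) at equivalence = 0.008686/0.3711 = 0.02341 L.
At equivalence the base is fully converted to CH3NH3+; total volume = 0.05470 L, so [CH3NH3+] = 0.008686/0.05470 = 0.1588 M.
Ka(CH3NH3+) = Kw/Kb = 1.0e-14 / 4.4 x 10^-4 = 2.27e-11.
[H^+] = sqrt(Ka x [CH3NH3+]) = sqrt(2.27e-11 x 0.1588) = 1.90e-6 M.
pH = -log(1.90e-6) = 5.72.

5.72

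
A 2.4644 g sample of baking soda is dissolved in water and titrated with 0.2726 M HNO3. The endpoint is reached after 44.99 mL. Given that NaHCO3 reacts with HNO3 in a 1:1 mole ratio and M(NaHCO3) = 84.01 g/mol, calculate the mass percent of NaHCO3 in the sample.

n(HNO3) = 0.2726 x 0.04499 = 0.01226 mol.
n(NaHCO3) = 0.01226 / 1 = 0.01226 mol.
mass of NaHCO3 = 0.01226 x 84.01 = 1.030 g.
% purity = 1.030 / 2.4644 x 100 = 41.8%.

41.8%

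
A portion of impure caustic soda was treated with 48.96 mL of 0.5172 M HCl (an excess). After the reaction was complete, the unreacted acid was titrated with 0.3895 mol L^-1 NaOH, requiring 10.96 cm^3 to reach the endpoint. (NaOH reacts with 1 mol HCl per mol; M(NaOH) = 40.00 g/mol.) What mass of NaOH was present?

0.842 g

Total n(HCl) added = 0.5172 x 0.04896 = 0.02532 mol.
n(NaOH) used = 0.3895 x 0.01096 = 0.004269 mol, which equals the excess n(HCl).
So n(HCl) consumed by the sample = 0.02532 - 0.004269 = 0.02105 mol.
n(NaOH) = 0.02105 / 1 = 0.02105 mol.
mass = 0.02105 mol x 40.00 g/mol = 0.842 g.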